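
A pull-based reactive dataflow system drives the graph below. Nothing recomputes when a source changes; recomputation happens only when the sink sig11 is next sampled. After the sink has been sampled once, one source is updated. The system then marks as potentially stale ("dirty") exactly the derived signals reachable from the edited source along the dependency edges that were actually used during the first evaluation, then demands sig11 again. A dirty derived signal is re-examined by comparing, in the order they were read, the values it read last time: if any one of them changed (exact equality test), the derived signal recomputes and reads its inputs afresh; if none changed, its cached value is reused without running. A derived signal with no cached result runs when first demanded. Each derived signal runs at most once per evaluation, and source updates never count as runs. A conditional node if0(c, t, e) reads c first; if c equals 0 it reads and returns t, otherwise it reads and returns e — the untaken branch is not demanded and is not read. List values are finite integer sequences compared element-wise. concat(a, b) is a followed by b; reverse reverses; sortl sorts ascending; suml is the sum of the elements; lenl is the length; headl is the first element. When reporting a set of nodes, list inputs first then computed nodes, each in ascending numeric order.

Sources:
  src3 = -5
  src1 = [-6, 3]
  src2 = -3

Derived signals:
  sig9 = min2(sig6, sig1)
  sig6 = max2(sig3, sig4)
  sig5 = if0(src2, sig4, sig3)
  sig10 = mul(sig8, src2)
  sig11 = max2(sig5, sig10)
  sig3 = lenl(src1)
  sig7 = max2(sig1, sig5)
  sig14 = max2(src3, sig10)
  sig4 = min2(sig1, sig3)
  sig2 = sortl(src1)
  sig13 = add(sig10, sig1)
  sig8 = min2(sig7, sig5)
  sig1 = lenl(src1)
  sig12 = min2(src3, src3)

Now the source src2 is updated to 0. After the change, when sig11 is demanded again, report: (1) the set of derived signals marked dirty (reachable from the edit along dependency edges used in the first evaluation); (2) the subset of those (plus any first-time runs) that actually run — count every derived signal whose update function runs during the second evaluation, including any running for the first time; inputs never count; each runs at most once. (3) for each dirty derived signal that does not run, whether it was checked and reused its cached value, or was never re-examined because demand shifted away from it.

Marked dirty: sig5, sig7, sig8, sig10, sig11.
Derived signals that run: sig4, sig5, sig10, sig11 — 4 in total.
Checked but reused from cache: sig7, sig8.
Key observation: a condition flipped, so demand reaches new nodes — sig4 runs for the first time.

First evaluation (everything demanded from the output):
  sig1 = lenl([-6, 3]) = 2
  sig3 = lenl([-6, 3]) = 2
  sig5 = if0(src2=-3 -> else branch sig3) = 2
  sig7 = max2(2, 2) = 2
  sig8 = min2(2, 2) = 2
  sig10 = mul(2, -3) = -6
  sig11 = max2(2, -6) = 2

Propagation after the edit:
  sig4: demanded for the first time — runs, produces 2.
  sig5: runs — src2 -3->0; result 2 (same value as before).
  sig7: checked — values it read are unchanged (sig1 unchanged, sig5 unchanged); reused cached 2 without running.
  sig8: checked — values it read are unchanged (sig7 unchanged, sig5 unchanged); reused cached 2 without running.
  sig10: runs — src2 -3->0; result 0.
  sig11: runs — sig10 -6->0; result 2 (same value as before).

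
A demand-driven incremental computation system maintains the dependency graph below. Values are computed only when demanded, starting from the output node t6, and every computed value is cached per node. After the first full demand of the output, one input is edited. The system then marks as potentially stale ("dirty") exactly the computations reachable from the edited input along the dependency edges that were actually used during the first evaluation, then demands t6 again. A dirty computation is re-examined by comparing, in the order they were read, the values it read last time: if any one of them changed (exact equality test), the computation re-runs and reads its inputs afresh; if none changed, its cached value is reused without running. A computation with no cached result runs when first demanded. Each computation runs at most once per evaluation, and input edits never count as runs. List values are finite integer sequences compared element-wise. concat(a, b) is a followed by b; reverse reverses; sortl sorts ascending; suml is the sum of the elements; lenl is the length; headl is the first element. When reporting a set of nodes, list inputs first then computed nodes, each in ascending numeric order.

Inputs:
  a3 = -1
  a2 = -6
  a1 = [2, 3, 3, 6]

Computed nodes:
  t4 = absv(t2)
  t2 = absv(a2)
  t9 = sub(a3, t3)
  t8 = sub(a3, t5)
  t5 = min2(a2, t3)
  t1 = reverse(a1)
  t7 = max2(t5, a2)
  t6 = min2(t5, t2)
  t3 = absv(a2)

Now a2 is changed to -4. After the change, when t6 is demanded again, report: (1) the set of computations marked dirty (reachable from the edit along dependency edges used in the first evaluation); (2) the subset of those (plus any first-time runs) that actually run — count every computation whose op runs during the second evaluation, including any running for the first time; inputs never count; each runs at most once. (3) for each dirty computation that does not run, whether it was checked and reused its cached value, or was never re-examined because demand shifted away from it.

Marked dirty: t2, t3, t5, t6.
Computations that run: t2, t3, t5, t6 — 4 in total.
Every dirty computation ran.

First evaluation (everything demanded from the output):
  t2 = absv(-6) = 6
  t3 = absv(-6) = 6
  t5 = min2(-6, 6) = -6
  t6 = min2(-6, 6) = -6

Propagation after the edit:
  t2: runs — a2 -6->-4; result 4.
  t3: runs — a2 -6->-4; result 4.
  t5: runs — a2 -6->-4; t3 6->4; result -4.
  t6: runs — t5 -6->-4; t2 6->4; result -4.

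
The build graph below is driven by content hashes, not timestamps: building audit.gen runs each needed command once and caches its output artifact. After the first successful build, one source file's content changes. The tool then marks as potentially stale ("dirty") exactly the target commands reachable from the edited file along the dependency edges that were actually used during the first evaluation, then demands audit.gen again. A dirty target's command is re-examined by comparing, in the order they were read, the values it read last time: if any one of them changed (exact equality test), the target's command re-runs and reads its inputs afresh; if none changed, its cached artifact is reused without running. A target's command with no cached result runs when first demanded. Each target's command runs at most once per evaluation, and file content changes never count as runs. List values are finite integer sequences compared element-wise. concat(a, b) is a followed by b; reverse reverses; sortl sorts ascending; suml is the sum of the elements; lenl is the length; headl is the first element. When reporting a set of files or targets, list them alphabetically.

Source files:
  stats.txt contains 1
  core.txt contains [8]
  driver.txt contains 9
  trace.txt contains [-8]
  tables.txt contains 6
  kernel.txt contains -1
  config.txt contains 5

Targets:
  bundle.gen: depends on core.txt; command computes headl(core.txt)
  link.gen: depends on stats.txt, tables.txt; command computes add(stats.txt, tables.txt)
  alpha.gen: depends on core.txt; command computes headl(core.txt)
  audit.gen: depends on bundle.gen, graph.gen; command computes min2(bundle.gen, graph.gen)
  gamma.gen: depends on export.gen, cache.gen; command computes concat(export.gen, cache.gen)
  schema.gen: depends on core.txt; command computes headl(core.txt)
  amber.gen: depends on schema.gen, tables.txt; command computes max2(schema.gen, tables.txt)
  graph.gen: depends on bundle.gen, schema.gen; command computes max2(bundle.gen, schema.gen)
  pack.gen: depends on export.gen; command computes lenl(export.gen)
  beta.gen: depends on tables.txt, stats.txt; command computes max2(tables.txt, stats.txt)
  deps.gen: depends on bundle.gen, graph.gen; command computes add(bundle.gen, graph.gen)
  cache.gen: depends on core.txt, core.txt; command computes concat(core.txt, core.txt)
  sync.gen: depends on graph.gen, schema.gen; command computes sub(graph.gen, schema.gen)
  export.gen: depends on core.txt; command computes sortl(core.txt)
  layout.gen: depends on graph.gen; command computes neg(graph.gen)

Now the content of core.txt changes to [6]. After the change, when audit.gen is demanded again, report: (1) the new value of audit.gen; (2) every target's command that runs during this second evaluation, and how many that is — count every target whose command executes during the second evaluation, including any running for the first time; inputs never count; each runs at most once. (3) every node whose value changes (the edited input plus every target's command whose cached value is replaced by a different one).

audit.gen now evaluates to 6.
Run set: audit.gen, bundle.gen, graph.gen, schema.gen (4 run).
Changed values: audit.gen, bundle.gen, core.txt, graph.gen, schema.gen.

Initial pass — values computed on the first demand:
  bundle.gen = headl([8]) = 8
  schema.gen = headl([8]) = 8
  graph.gen = max2(8, 8) = 8
  audit.gen = min2(8, 8) = 8

Second demand — change propagation:
  bundle.gen: re-runs because core.txt [8]->[6]; new result 6.
  schema.gen: re-runs because core.txt [8]->[6]; new result 6.
  graph.gen: re-runs because bundle.gen 8->6; schema.gen 8->6; new result 6.
  audit.gen: re-runs because bundle.gen 8->6; graph.gen 8->6; new result 6.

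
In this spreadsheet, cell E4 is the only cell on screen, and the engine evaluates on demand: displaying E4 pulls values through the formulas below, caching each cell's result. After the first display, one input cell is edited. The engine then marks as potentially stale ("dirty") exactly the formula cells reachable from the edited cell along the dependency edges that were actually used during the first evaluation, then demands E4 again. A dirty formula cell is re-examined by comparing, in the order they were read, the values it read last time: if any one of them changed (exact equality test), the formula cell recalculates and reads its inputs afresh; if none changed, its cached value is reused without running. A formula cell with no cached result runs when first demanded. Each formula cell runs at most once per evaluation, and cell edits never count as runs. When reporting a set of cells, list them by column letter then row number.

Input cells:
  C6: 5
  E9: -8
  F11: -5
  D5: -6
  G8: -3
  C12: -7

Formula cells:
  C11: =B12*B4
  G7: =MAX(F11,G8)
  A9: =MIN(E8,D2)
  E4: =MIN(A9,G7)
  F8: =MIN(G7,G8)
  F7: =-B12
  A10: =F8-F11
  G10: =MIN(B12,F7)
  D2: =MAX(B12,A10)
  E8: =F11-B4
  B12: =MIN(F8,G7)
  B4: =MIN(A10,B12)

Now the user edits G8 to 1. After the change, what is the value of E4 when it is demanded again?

E4 now evaluates to -6.

Initial pass — values computed on the first demand:
  G7 = MAX(-5, -3) = -3
  F8 = MIN(-3, -3) = -3
  A10 = -3 - -5 = 2
  B12 = MIN(-3, -3) = -3
  B4 = MIN(2, -3) = -3
  D2 = MAX(-3, 2) = 2
  E8 = -5 - -3 = -2
  A9 = MIN(-2, 2) = -2
  E4 = MIN(-2, -3) = -3

Second demand — change propagation:
  G7: re-runs because G8 -3->1; new result 1.
  F8: re-runs because G7 -3->1; G8 -3->1; new result 1.
  A10: re-runs because F8 -3->1; new result 6.
  B12: re-runs because F8 -3->1; G7 -3->1; new result 1.
  B4: re-runs because A10 2->6; B12 -3->1; new result 1.
  D2: re-runs because B12 -3->1; A10 2->6; new result 6.
  E8: re-runs because B4 -3->1; new result -6.
  A9: re-runs because E8 -2->-6; D2 2->6; new result -6.
  E4: re-runs because A9 -2->-6; G7 -3->1; new result -6.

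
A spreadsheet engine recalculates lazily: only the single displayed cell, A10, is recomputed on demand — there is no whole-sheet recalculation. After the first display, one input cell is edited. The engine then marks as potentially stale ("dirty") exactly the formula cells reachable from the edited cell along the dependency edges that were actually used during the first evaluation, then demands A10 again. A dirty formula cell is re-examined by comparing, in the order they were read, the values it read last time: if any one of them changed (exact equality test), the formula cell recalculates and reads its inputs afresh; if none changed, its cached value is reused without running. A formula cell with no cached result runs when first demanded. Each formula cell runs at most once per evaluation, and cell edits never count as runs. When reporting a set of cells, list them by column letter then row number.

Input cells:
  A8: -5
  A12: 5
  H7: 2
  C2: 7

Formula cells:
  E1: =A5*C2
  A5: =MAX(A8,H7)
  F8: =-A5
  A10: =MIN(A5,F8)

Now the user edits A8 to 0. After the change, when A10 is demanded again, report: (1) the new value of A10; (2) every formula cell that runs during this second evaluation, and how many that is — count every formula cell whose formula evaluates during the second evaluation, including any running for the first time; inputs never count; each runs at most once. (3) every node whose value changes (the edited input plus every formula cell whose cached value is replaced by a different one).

First evaluation (everything demanded from the output):
  A5 = MAX(-5, 2) = 2
  F8 = -(2) = -2
  A10 = MIN(2, -2) = -2

Propagation after the edit:
  A5: runs — A8 -5->0; result 2 (same value as before).
  F8: checked — values it read are unchanged (A5 unchanged); reused cached -2 without running.
  A10: checked — values it read are unchanged (A5 unchanged, F8 unchanged); reused cached -2 without running.

Key observation: the change is absorbed at A5 — it re-runs but produces the same value, and the output's value is unchanged.

New value of A10: -2.
Formula cells that run: A5 — 1 in total.
Values that change: A8.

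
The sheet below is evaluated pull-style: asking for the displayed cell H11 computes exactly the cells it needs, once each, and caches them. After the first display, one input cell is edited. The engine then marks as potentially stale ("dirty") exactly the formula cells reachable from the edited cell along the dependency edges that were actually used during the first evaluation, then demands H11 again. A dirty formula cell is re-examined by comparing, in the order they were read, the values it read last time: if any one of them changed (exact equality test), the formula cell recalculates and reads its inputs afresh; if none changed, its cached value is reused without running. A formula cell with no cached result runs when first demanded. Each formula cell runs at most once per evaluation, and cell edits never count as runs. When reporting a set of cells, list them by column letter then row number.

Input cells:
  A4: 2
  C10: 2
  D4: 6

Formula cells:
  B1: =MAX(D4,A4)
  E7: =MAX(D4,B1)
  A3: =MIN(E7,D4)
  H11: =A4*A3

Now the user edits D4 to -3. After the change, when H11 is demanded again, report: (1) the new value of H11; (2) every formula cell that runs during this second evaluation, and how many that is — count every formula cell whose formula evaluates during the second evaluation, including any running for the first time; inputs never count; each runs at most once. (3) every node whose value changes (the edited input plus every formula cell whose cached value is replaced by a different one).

Demanding H11 again yields -6.
4 formula cells run: A3, B1, E7, H11.
The nodes whose values change: A3, B1, D4, E7, H11.

First demand of the output computes:
  B1 = MAX(6, 2) = 6
  E7 = MAX(6, 6) = 6
  A3 = MIN(6, 6) = 6
  H11 = 2 * 6 = 12

After the edit, cleaning proceeds:
  B1: a read changed (D4 6->-3) — executes, giving 2.
  E7: a read changed (D4 6->-3; B1 6->2) — executes, giving 2.
  A3: a read changed (E7 6->2; D4 6->-3) — executes, giving -3.
  H11: a read changed (A3 6->-3) — executes, giving -6.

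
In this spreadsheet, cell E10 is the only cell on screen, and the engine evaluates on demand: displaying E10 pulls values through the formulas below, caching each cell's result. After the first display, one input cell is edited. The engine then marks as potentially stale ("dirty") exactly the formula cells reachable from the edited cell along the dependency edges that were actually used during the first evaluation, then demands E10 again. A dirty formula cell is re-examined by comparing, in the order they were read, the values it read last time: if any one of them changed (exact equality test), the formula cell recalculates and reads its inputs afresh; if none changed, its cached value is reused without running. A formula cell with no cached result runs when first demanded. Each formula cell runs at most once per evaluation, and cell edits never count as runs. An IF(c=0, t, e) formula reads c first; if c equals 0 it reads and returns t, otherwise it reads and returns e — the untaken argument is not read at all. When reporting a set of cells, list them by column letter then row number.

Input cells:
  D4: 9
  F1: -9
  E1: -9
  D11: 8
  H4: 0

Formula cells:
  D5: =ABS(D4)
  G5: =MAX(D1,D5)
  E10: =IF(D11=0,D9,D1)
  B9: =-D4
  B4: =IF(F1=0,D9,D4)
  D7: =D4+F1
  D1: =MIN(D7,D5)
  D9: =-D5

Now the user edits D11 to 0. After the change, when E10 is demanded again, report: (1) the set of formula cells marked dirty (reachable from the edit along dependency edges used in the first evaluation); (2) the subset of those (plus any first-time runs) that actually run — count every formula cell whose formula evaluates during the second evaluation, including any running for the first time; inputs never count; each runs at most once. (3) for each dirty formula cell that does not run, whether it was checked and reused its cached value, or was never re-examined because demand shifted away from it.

Dirty set: E10.
Run set: D9, E10 (2 run).
All dirty formula cells ended up running.
The important point: the flipped condition pulls in fresh nodes; D9 runs for the first time.

Initial pass — values computed on the first demand:
  D5 = ABS(9) = 9
  D7 = 9 + -9 = 0
  D1 = MIN(0, 9) = 0
  E10 = IF(D11=0: D11=8 -> else branch D1) = 0

Second demand — change propagation:
  D9: newly demanded (no cache) — executes and yields -9.
  E10: re-runs because D11 8->0; new result -9.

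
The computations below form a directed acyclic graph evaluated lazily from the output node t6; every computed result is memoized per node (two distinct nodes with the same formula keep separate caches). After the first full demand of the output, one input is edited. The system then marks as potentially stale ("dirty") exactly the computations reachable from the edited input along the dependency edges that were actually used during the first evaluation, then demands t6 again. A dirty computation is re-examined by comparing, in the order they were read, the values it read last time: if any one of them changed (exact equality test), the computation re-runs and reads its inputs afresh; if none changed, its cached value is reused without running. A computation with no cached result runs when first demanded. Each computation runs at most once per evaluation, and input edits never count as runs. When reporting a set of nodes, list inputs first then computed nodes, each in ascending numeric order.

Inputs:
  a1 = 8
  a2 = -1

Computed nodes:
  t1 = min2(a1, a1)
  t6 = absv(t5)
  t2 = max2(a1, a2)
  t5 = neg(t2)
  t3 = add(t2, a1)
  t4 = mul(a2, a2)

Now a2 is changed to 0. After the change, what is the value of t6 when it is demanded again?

Demanding t6 again yields 8.
Note the absorption at t2: it re-runs yet its value is the same, leaving the output's value untouched.

First demand of the output computes:
  t2 = max2(8, -1) = 8
  t5 = neg(8) = -8
  t6 = absv(-8) = 8

After the edit, cleaning proceeds:
  t2: a read changed (a2 -1->0) — executes, giving 8 — identical to its old value.
  t5: dirty, but its reads are unchanged (t2 unchanged); cached -8 stands.
  t6: dirty, but its reads are unchanged (t5 unchanged); cached 8 stands.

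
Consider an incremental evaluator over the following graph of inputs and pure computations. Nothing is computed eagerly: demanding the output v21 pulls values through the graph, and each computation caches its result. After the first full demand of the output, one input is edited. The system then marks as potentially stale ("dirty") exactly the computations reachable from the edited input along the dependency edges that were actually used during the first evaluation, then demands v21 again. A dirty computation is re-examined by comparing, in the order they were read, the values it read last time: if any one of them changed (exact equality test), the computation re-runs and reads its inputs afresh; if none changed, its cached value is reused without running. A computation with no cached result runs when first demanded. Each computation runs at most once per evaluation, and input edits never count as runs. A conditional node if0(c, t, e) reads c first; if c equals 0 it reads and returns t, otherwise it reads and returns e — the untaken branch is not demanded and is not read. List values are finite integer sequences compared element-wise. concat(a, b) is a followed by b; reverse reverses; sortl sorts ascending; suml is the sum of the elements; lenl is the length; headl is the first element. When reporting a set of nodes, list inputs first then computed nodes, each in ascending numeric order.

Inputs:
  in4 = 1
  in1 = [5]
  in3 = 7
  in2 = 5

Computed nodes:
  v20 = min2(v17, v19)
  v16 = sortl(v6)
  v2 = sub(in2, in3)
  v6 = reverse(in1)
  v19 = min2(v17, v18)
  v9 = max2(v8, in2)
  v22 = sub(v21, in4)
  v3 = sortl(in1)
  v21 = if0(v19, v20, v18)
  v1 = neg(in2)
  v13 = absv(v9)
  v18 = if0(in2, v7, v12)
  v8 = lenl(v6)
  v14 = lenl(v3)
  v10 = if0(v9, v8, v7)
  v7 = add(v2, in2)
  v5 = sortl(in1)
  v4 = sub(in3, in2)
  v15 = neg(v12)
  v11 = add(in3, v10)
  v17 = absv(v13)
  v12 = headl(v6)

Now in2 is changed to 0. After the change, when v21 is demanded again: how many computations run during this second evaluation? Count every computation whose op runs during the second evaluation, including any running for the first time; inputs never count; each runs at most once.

Run set: v2, v7, v9, v13, v17, v18, v19, v21 (8 run).
The important point: the flipped condition pulls in fresh nodes; v2, v7 run for the first time.

Initial pass — values computed on the first demand:
  v6 = reverse([5]) = [5]
  v8 = lenl([5]) = 1
  v9 = max2(1, 5) = 5
  v12 = headl([5]) = 5
  v13 = absv(5) = 5
  v17 = absv(5) = 5
  v18 = if0(in2=5 -> else branch v12) = 5
  v19 = min2(5, 5) = 5
  v21 = if0(v19=5 -> else branch v18) = 5

Second demand — change propagation:
  v2: newly demanded (no cache) — executes and yields -7.
  v7: newly demanded (no cache) — executes and yields -7.
  v9: re-runs because in2 5->0; new result 1.
  v13: re-runs because v9 5->1; new result 1.
  v17: re-runs because v13 5->1; new result 1.
  v18: re-runs because in2 5->0; new result -7.
  v19: re-runs because v17 5->1; v18 5->-7; new result -7.
  v21: re-runs because v19 5->-7; v18 5->-7; new result -7.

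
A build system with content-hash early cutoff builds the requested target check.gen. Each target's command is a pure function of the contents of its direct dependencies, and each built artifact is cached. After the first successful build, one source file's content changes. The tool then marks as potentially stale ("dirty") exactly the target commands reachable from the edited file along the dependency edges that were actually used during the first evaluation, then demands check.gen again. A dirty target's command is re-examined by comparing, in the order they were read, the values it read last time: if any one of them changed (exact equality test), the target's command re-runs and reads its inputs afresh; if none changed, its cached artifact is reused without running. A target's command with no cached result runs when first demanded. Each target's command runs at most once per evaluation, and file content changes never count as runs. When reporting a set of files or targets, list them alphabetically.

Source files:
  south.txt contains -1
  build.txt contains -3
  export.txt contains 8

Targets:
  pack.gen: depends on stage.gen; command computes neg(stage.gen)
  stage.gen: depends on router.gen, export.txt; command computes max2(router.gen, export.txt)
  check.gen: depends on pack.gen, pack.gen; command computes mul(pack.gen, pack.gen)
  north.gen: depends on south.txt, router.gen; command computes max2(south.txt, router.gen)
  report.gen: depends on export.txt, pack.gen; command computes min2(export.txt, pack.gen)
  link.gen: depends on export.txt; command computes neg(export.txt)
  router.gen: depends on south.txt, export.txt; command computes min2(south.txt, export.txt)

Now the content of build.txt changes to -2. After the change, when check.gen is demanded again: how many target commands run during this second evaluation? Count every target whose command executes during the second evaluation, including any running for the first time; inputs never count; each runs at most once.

First evaluation (everything demanded from the output):
  router.gen = min2(-1, 8) = -1
  stage.gen = max2(-1, 8) = 8
  pack.gen = neg(8) = -8
  check.gen = mul(-8, -8) = 64

Propagation after the edit:
  build.txt feeds no computation that the output demands — nothing is marked dirty and nothing runs.

Key observation: build.txt is never demanded by the output, so the edit triggers no recomputation at all.

Target commands that run: none — 0 in total.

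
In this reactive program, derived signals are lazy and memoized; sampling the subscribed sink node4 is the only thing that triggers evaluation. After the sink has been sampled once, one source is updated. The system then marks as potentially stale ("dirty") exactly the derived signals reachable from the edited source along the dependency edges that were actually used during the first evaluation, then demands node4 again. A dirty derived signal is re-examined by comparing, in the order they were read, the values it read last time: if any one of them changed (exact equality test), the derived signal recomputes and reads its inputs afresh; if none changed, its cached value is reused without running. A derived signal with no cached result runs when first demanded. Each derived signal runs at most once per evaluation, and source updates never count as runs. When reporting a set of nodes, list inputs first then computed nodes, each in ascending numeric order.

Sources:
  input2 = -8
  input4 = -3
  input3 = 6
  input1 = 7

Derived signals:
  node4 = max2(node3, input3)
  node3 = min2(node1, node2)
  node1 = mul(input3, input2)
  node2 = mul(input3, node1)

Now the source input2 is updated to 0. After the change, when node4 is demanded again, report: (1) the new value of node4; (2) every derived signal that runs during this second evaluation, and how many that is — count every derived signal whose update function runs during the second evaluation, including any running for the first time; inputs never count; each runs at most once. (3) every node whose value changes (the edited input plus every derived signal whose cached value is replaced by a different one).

Demanding node4 again yields 6.
4 derived signals run: node1, node2, node3, node4.
The nodes whose values change: input2, node1, node2, node3.

First demand of the output computes:
  node1 = mul(6, -8) = -48
  node2 = mul(6, -48) = -288
  node3 = min2(-48, -288) = -288
  node4 = max2(-288, 6) = 6

After the edit, cleaning proceeds:
  node1: a read changed (input2 -8->0) — executes, giving 0.
  node2: a read changed (node1 -48->0) — executes, giving 0.
  node3: a read changed (node1 -48->0; node2 -288->0) — executes, giving 0.
  node4: a read changed (node3 -288->0) — executes, giving 6 — identical to its old value.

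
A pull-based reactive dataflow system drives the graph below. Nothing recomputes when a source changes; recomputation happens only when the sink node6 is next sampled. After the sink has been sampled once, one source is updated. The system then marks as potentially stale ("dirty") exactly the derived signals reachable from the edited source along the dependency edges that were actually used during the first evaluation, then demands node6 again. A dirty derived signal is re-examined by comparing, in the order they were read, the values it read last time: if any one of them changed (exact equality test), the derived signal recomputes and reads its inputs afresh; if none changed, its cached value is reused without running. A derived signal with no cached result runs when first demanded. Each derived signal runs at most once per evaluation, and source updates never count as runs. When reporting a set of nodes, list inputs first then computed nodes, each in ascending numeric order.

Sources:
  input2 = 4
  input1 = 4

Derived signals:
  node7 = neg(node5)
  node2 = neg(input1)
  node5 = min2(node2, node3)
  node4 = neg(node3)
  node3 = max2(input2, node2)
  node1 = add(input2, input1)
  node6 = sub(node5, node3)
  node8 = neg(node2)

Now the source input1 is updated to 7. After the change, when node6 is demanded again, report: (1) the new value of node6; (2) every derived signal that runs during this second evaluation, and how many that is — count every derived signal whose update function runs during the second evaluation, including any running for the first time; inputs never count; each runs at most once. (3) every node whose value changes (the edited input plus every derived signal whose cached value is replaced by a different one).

New value of node6: -11.
Derived signals that run: node2, node3, node5, node6 — 4 in total.
Values that change: input1, node2, node5, node6.

First evaluation (everything demanded from the output):
  node2 = neg(4) = -4
  node3 = max2(4, -4) = 4
  node5 = min2(-4, 4) = -4
  node6 = sub(-4, 4) = -8

Propagation after the edit:
  node2: runs — input1 4->7; result -7.
  node3: runs — node2 -4->-7; result 4 (same value as before).
  node5: runs — node2 -4->-7; result -7.
  node6: runs — node5 -4->-7; result -11.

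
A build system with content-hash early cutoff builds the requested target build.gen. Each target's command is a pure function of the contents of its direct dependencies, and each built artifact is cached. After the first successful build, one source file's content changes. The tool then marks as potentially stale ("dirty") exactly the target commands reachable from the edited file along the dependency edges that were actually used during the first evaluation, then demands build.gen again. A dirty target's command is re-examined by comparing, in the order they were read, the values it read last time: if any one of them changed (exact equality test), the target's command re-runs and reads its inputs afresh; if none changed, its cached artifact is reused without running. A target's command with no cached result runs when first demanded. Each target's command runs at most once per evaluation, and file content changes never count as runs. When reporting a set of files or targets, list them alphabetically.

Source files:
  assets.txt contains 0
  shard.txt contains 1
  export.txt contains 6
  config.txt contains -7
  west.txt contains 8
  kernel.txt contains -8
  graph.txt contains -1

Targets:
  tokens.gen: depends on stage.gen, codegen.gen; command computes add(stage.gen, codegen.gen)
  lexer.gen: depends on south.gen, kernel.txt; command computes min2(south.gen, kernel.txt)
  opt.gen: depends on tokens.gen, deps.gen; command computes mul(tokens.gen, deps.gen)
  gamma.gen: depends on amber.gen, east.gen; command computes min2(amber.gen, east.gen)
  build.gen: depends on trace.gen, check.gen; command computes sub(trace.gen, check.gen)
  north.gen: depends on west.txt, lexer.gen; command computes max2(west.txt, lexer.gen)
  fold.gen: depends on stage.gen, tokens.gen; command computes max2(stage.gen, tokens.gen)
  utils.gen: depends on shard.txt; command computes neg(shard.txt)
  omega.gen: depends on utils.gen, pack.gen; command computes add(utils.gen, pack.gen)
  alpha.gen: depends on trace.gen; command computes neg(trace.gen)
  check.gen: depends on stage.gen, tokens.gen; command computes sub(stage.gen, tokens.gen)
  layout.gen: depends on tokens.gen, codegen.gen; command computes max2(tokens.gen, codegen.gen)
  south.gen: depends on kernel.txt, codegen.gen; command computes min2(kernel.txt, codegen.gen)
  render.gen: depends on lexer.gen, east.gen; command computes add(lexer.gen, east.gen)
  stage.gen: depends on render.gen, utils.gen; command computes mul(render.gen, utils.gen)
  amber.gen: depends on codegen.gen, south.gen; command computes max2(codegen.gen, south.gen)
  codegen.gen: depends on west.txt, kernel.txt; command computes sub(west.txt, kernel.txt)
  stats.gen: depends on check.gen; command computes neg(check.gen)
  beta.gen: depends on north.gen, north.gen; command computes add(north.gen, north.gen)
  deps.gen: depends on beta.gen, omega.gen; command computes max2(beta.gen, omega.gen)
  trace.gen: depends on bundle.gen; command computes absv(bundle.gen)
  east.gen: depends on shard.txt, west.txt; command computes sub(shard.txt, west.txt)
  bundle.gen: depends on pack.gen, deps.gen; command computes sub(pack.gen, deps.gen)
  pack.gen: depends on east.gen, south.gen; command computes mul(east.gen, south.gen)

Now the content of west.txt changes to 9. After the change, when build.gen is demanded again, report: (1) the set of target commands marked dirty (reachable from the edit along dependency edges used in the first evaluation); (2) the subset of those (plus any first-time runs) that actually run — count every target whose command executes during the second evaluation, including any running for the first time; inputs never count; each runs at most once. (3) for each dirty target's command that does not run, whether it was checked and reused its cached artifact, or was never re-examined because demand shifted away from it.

First evaluation (everything demanded from the output):
  codegen.gen = sub(8, -8) = 16
  east.gen = sub(1, 8) = -7
  south.gen = min2(-8, 16) = -8
  lexer.gen = min2(-8, -8) = -8
  north.gen = max2(8, -8) = 8
  beta.gen = add(8, 8) = 16
  pack.gen = mul(-7, -8) = 56
  render.gen = add(-8, -7) = -15
  utils.gen = neg(1) = -1
  omega.gen = add(-1, 56) = 55
  deps.gen = max2(16, 55) = 55
  bundle.gen = sub(56, 55) = 1
  stage.gen = mul(-15, -1) = 15
  tokens.gen = add(15, 16) = 31
  check.gen = sub(15, 31) = -16
  trace.gen = absv(1) = 1
  build.gen = sub(1, -16) = 17

Propagation after the edit:
  codegen.gen: runs — west.txt 8->9; result 17.
  east.gen: runs — west.txt 8->9; result -8.
  south.gen: runs — codegen.gen 16->17; result -8 (same value as before).
  lexer.gen: checked — values it read are unchanged (south.gen unchanged, kernel.txt unchanged); reused cached -8 without running.
  north.gen: runs — west.txt 8->9; result 9.
  beta.gen: runs — north.gen 8->9; north.gen 8->9; result 18.
  pack.gen: runs — east.gen -7->-8; result 64.
  omega.gen: runs — pack.gen 56->64; result 63.
  deps.gen: runs — beta.gen 16->18; omega.gen 55->63; result 63.
  bundle.gen: runs — pack.gen 56->64; deps.gen 55->63; result 1 (same value as before).
  render.gen: runs — east.gen -7->-8; result -16.
  stage.gen: runs — render.gen -15->-16; result 16.
  tokens.gen: runs — stage.gen 15->16; codegen.gen 16->17; result 33.
  check.gen: runs — stage.gen 15->16; tokens.gen 31->33; result -17.
  trace.gen: checked — values it read are unchanged (bundle.gen unchanged); reused cached 1 without running.
  build.gen: runs — check.gen -16->-17; result 18.

Key observation: the cutoff stops propagation at lexer.gen — its inputs' values are unchanged, so it reuses its cache.

Marked dirty: beta.gen, build.gen, bundle.gen, check.gen, codegen.gen, deps.gen, east.gen, lexer.gen, north.gen, omega.gen, pack.gen, render.gen, south.gen, stage.gen, tokens.gen, trace.gen.
Target commands that run: beta.gen, build.gen, bundle.gen, check.gen, codegen.gen, deps.gen, east.gen, north.gen, omega.gen, pack.gen, render.gen, south.gen, stage.gen, tokens.gen — 14 in total.
Checked but reused from cache: lexer.gen, trace.gen.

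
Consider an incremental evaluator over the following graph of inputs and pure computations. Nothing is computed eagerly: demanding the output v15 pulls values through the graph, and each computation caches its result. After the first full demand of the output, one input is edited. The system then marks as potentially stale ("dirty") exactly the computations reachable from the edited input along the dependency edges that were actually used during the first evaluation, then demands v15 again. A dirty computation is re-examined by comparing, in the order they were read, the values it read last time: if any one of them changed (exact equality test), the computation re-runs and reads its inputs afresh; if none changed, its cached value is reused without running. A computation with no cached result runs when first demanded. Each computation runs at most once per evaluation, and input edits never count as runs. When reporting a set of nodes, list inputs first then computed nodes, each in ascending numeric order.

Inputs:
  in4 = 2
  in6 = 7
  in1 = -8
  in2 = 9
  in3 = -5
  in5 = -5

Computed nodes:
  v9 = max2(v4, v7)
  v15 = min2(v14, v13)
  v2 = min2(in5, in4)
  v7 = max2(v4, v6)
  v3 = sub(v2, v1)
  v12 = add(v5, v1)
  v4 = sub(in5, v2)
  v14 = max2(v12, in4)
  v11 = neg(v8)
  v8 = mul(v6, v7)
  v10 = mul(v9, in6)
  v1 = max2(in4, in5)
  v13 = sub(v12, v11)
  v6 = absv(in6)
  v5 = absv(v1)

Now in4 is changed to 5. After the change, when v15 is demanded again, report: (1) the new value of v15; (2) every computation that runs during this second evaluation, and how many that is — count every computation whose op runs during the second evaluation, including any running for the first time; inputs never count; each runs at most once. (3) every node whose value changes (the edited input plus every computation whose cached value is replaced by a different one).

v15 now evaluates to 10.
Run set: v1, v2, v5, v12, v13, v14, v15 (7 run).
Changed values: in4, v1, v5, v12, v13, v14, v15.
The important point: at v4 every value read last time is unchanged, so the dirty flag clears without a run.

Initial pass — values computed on the first demand:
  v1 = max2(2, -5) = 2
  v2 = min2(-5, 2) = -5
  v4 = sub(-5, -5) = 0
  v5 = absv(2) = 2
  v6 = absv(7) = 7
  v7 = max2(0, 7) = 7
  v8 = mul(7, 7) = 49
  v11 = neg(49) = -49
  v12 = add(2, 2) = 4
  v13 = sub(4, -49) = 53
  v14 = max2(4, 2) = 4
  v15 = min2(4, 53) = 4

Second demand — change propagation:
  v1: re-runs because in4 2->5; new result 5.
  v2: re-runs because in4 2->5; new result -5 (unchanged).
  v4: re-examined; everything it read last time is the same (in5 unchanged, v2 unchanged) — cache 0 kept, no run.
  v5: re-runs because v1 2->5; new result 5.
  v7: re-examined; everything it read last time is the same (v4 unchanged, v6 unchanged) — cache 7 kept, no run.
  v8: re-examined; everything it read last time is the same (v6 unchanged, v7 unchanged) — cache 49 kept, no run.
  v11: re-examined; everything it read last time is the same (v8 unchanged) — cache -49 kept, no run.
  v12: re-runs because v5 2->5; v1 2->5; new result 10.
  v13: re-runs because v12 4->10; new result 59.
  v14: re-runs because v12 4->10; in4 2->5; new result 10.
  v15: re-runs because v14 4->10; v13 53->59; new result 10.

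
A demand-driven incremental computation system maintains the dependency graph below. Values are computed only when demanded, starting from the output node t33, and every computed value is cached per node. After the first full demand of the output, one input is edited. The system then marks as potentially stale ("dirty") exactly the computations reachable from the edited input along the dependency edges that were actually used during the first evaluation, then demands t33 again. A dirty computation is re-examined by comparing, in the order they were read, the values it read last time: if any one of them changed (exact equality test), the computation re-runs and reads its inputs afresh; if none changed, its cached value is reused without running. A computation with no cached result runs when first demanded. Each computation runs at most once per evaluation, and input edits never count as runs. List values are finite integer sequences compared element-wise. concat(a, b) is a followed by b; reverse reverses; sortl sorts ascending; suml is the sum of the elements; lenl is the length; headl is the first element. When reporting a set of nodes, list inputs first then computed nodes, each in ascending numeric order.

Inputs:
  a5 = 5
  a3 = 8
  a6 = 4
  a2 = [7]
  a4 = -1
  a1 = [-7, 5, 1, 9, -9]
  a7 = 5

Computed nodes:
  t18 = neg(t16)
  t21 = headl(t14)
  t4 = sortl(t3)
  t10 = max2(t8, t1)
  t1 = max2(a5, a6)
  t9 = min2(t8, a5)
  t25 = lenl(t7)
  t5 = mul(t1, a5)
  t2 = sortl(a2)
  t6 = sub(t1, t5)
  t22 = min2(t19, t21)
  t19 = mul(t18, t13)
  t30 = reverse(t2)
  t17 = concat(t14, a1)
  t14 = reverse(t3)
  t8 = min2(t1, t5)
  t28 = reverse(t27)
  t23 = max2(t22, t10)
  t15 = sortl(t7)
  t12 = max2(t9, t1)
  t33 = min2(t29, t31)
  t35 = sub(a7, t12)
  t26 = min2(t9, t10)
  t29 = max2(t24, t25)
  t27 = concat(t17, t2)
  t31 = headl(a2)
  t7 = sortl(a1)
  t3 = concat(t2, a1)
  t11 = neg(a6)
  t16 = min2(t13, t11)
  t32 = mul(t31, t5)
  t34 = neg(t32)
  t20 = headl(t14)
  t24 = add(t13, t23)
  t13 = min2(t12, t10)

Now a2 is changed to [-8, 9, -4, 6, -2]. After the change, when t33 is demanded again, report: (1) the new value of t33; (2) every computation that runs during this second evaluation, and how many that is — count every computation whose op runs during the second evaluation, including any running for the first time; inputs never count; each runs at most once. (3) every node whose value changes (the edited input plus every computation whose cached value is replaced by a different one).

First evaluation (everything demanded from the output):
  t1 = max2(5, 4) = 5
  t2 = sortl([7]) = [7]
  t3 = concat([7], [-7, 5, 1, 9, -9]) = [7, -7, 5, 1, 9, -9]
  t5 = mul(5, 5) = 25
  t7 = sortl([-7, 5, 1, 9, -9]) = [-9, -7, 1, 5, 9]
  t8 = min2(5, 25) = 5
  t9 = min2(5, 5) = 5
  t10 = max2(5, 5) = 5
  t11 = neg(4) = -4
  t12 = max2(5, 5) = 5
  t13 = min2(5, 5) = 5
  t14 = reverse([7, -7, 5, 1, 9, -9]) = [-9, 9, 1, 5, -7, 7]
  t16 = min2(5, -4) = -4
  t18 = neg(-4) = 4
  t19 = mul(4, 5) = 20
  t21 = headl([-9, 9, 1, 5, -7, 7]) = -9
  t22 = min2(20, -9) = -9
  t23 = max2(-9, 5) = 5
  t24 = add(5, 5) = 10
  t25 = lenl([-9, -7, 1, 5, 9]) = 5
  t29 = max2(10, 5) = 10
  t31 = headl([7]) = 7
  t33 = min2(10, 7) = 7

Propagation after the edit:
  t2: runs — a2 [7]->[-8, 9, -4, 6, -2]; result [-8, -4, -2, 6, 9].
  t3: runs — t2 [7]->[-8, -4, -2, 6, 9]; result [-8, -4, -2, 6, 9, -7, 5, 1, 9, -9].
  t14: runs — t3 [7, -7, 5, 1, 9, -9]->[-8, -4, -2, 6, 9, -7, 5, 1, 9, -9]; result [-9, 9, 1, 5, -7, 9, 6, -2, -4, -8].
  t21: runs — t14 [-9, 9, 1, 5, -7, 7]->[-9, 9, 1, 5, -7, 9, 6, -2, -4, -8]; result -9 (same value as before).
  t22: checked — values it read are unchanged (t19 unchanged, t21 unchanged); reused cached -9 without running.
  t23: checked — values it read are unchanged (t22 unchanged, t10 unchanged); reused cached 5 without running.
  t24: checked — values it read are unchanged (t13 unchanged, t23 unchanged); reused cached 10 without running.
  t29: checked — values it read are unchanged (t24 unchanged, t25 unchanged); reused cached 10 without running.
  t31: runs — a2 [7]->[-8, 9, -4, 6, -2]; result -8.
  t33: runs — t31 7->-8; result -8.

Key observation: the cutoff stops propagation at t22 — its inputs' values are unchanged, so it reuses its cache.

New value of t33: -8.
Computations that run: t2, t3, t14, t21, t31, t33 — 6 in total.
Values that change: a2, t2, t3, t14, t31, t33.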